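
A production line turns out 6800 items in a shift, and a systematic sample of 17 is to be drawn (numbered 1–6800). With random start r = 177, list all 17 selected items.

k = N/n = 6800/17 = 400
item 1: 177
item 2: 177 + 400 = 577
item 3: 577 + 400 = 977
item 4: 977 + 400 = 1377
item 5: 1377 + 400 = 1777
item 6: 1777 + 400 = 2177
item 7: 2177 + 400 = 2577
item 8: 2577 + 400 = 2977
item 9: 2977 + 400 = 3377
item 10: 3377 + 400 = 3777
item 11: 3777 + 400 = 4177
item 12: 4177 + 400 = 4577
item 13: 4577 + 400 = 4977
item 14: 4977 + 400 = 5377
item 15: 5377 + 400 = 5777
item 16: 5777 + 400 = 6177
item 17: 6177 + 400 = 6577

177, 577, 977, 1377, 1777, 2177, 2577, 2977, 3377, 3777, 4177, 4577, 4977, 5377, 5777, 6177, 6577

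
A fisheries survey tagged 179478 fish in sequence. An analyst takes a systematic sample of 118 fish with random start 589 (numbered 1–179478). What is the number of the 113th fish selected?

170941

k = 179478/118 = 1521
113th selection = r + (113−1)·k = 589 + 112×1521 = 589 + 170352 = 170941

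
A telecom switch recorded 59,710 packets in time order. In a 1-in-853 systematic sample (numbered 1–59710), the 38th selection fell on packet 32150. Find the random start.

k = 853
r = 32150 − (38−1)×853 = 32150 − 31561 = 589

589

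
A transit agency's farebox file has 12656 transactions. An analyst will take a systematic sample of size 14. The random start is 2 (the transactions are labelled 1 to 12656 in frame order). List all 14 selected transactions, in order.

2, 906, 1810, 2714, 3618, 4522, 5426, 6330, 7234, 8138, 9042, 9946, 10850, 11754

k = N/n = 12656/14 = 904
transaction 1: 2
transaction 2: 2 + 904 = 906
transaction 3: 906 + 904 = 1810
transaction 4: 1810 + 904 = 2714
transaction 5: 2714 + 904 = 3618
transaction 6: 3618 + 904 = 4522
transaction 7: 4522 + 904 = 5426
transaction 8: 5426 + 904 = 6330
transaction 9: 6330 + 904 = 7234
transaction 10: 7234 + 904 = 8138
transaction 11: 8138 + 904 = 9042
transaction 12: 9042 + 904 = 9946
transaction 13: 9946 + 904 = 10850
transaction 14: 10850 + 904 = 11754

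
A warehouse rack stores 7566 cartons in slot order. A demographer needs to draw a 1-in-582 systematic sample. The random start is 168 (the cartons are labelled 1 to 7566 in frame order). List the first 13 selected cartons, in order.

168, 750, 1332, 1914, 2496, 3078, 3660, 4242, 4824, 5406, 5988, 6570, 7152

carton 1: 168
carton 2: 168 + 582 = 750
carton 3: 750 + 582 = 1332
carton 4: 1332 + 582 = 1914
carton 5: 1914 + 582 = 2496
carton 6: 2496 + 582 = 3078
carton 7: 3078 + 582 = 3660
carton 8: 3660 + 582 = 4242
carton 9: 4242 + 582 = 4824
carton 10: 4824 + 582 = 5406
carton 11: 5406 + 582 = 5988
carton 12: 5988 + 582 = 6570
carton 13: 6570 + 582 = 7152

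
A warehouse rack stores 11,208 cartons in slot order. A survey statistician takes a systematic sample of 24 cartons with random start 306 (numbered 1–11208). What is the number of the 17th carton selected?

7778

k = 11208/24 = 467
17th selection = r + (17−1)·k = 306 + 16×467 = 306 + 7472 = 7778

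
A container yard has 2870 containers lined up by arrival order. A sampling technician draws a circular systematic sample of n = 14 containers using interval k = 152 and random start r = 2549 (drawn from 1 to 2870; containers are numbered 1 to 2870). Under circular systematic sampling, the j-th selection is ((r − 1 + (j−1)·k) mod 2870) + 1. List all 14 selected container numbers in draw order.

Selection 1: 2549
Selection 2: 2549 + 152 = 2701
Selection 3: 2701 + 152 = 2853
Selection 4: 2853 + 152 = 3005 → 3005 − 2870 = 135
Selection 5: 135 + 152 = 287
Selection 6: 287 + 152 = 439
Selection 7: 439 + 152 = 591
Selection 8: 591 + 152 = 743
Selection 9: 743 + 152 = 895
Selection 10: 895 + 152 = 1047
Selection 11: 1047 + 152 = 1199
Selection 12: 1199 + 152 = 1351
Selection 13: 1351 + 152 = 1503
Selection 14: 1503 + 152 = 1655

2549, 2701, 2853, 135, 287, 439, 591, 743, 895, 1047, 1199, 1351, 1503, 1655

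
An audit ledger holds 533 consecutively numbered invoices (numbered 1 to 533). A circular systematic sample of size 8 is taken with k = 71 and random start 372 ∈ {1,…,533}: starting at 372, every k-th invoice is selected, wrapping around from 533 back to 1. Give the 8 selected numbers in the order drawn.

Selection 1: 372
Selection 2: 372 + 71 = 443
Selection 3: 443 + 71 = 514
Selection 4: 514 + 71 = 585 → 585 − 533 = 52
Selection 5: 52 + 71 = 123
Selection 6: 123 + 71 = 194
Selection 7: 194 + 71 = 265
Selection 8: 265 + 71 = 336

372, 443, 514, 52, 123, 194, 265, 336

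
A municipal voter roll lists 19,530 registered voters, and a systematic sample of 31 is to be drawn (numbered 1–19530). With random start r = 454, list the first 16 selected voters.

k = N/n = 19530/31 = 630
voter 1: 454
voter 2: 454 + 630 = 1084
voter 3: 1084 + 630 = 1714
voter 4: 1714 + 630 = 2344
voter 5: 2344 + 630 = 2974
voter 6: 2974 + 630 = 3604
voter 7: 3604 + 630 = 4234
voter 8: 4234 + 630 = 4864
voter 9: 4864 + 630 = 5494
voter 10: 5494 + 630 = 6124
voter 11: 6124 + 630 = 6754
voter 12: 6754 + 630 = 7384
voter 13: 7384 + 630 = 8014
voter 14: 8014 + 630 = 8644
voter 15: 8644 + 630 = 9274
voter 16: 9274 + 630 = 9904

454, 1084, 1714, 2344, 2974, 3604, 4234, 4864, 5494, 6124, 6754, 7384, 8014, 8644, 9274, 9904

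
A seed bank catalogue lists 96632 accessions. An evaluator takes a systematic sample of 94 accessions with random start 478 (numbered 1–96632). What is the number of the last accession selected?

96082

k = 96632/94 = 1028
94th selection = r + (94−1)·k = 478 + 93×1028 = 478 + 95604 = 96082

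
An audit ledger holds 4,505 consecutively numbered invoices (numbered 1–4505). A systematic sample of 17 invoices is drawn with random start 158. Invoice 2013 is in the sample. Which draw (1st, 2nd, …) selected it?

8

k = 4505/17 = 265
position = (2013 − 158)/265 + 1 = 1855/265 + 1 = 7 + 1 = 8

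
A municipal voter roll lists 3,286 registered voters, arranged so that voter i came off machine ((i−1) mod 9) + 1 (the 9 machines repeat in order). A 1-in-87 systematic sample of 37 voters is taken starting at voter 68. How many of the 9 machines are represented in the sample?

3

Consecutive selections differ by k = 87, so their machine numbers differ by 87 mod 9 = 6.
gcd(87, 9) = 3, so the sample visits 9/3 = 3 distinct residues mod 9.
Start 68 is machine 5; the machines hit are 2, 5, 8.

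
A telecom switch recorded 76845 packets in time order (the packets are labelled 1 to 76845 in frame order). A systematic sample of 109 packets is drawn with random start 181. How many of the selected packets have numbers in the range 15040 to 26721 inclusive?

k = 76845/109 = 705
First selection ≥ 15040: 181 + ⌈(15040−181)/705⌉·705 = 181 + 22×705 = 15691
Last selection ≤ 26721: 181 + ⌊(26721−181)/705⌋·705 = 181 + 37×705 = 26266
Count = 37 − 22 + 1 = 16

16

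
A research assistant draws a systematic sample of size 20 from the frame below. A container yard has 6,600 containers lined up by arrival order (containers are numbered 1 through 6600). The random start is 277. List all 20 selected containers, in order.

277, 607, 937, 1267, 1597, 1927, 2257, 2587, 2917, 3247, 3577, 3907, 4237, 4567, 4897, 5227, 5557, 5887, 6217, 6547

k = N/n = 6600/20 = 330
container 1: 277
container 2: 277 + 330 = 607
container 3: 607 + 330 = 937
container 4: 937 + 330 = 1267
container 5: 1267 + 330 = 1597
container 6: 1597 + 330 = 1927
container 7: 1927 + 330 = 2257
container 8: 2257 + 330 = 2587
container 9: 2587 + 330 = 2917
container 10: 2917 + 330 = 3247
container 11: 3247 + 330 = 3577
container 12: 3577 + 330 = 3907
container 13: 3907 + 330 = 4237
container 14: 4237 + 330 = 4567
container 15: 4567 + 330 = 4897
container 16: 4897 + 330 = 5227
container 17: 5227 + 330 = 5557
container 18: 5557 + 330 = 5887
container 19: 5887 + 330 = 6217
container 20: 6217 + 330 = 6547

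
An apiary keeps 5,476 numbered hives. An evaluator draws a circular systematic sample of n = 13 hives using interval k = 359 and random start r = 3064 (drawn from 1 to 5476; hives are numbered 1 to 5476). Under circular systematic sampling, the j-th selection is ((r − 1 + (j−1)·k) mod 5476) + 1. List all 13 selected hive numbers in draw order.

3064, 3423, 3782, 4141, 4500, 4859, 5218, 101, 460, 819, 1178, 1537, 1896

Selection 1: 3064
Selection 2: 3064 + 359 = 3423
Selection 3: 3423 + 359 = 3782
Selection 4: 3782 + 359 = 4141
Selection 5: 4141 + 359 = 4500
Selection 6: 4500 + 359 = 4859
Selection 7: 4859 + 359 = 5218
Selection 8: 5218 + 359 = 5577 → 5577 − 5476 = 101
Selection 9: 101 + 359 = 460
Selection 10: 460 + 359 = 819
Selection 11: 819 + 359 = 1178
Selection 12: 1178 + 359 = 1537
Selection 13: 1537 + 359 = 1896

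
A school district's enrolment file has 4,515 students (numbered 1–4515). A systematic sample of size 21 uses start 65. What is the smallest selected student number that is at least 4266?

k = 4515/21 = 215
Steps past start: ⌈(4266 − 65)/215⌉ = ⌈4201/215⌉ = 20
Selected student: 65 + 20×215 = 4365

4365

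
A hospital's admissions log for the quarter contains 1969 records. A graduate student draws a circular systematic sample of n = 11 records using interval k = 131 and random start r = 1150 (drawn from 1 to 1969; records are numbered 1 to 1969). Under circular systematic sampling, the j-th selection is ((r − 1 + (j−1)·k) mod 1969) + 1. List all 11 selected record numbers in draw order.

1150, 1281, 1412, 1543, 1674, 1805, 1936, 98, 229, 360, 491

Selection 1: 1150
Selection 2: 1150 + 131 = 1281
Selection 3: 1281 + 131 = 1412
Selection 4: 1412 + 131 = 1543
Selection 5: 1543 + 131 = 1674
Selection 6: 1674 + 131 = 1805
Selection 7: 1805 + 131 = 1936
Selection 8: 1936 + 131 = 2067 → 2067 − 1969 = 98
Selection 9: 98 + 131 = 229
Selection 10: 229 + 131 = 360
Selection 11: 360 + 131 = 491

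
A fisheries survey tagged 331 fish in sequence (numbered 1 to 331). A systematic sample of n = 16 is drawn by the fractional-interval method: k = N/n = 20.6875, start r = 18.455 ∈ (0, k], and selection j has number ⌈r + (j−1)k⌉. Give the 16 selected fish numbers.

j=1: r + 0k = 18.455 → ⌈·⌉ = 19
j=2: r + 1k = 39.1425 → ⌈·⌉ = 40
j=3: r + 2k = 59.83 → ⌈·⌉ = 60
j=4: r + 3k = 80.5175 → ⌈·⌉ = 81
j=5: r + 4k = 101.205 → ⌈·⌉ = 102
j=6: r + 5k = 121.8925 → ⌈·⌉ = 122
j=7: r + 6k = 142.58 → ⌈·⌉ = 143
j=8: r + 7k = 163.2675 → ⌈·⌉ = 164
j=9: r + 8k = 183.955 → ⌈·⌉ = 184
j=10: r + 9k = 204.6425 → ⌈·⌉ = 205
j=11: r + 10k = 225.33 → ⌈·⌉ = 226
j=12: r + 11k = 246.0175 → ⌈·⌉ = 247
j=13: r + 12k = 266.705 → ⌈·⌉ = 267
j=14: r + 13k = 287.3925 → ⌈·⌉ = 288
j=15: r + 14k = 308.08 → ⌈·⌉ = 309
j=16: r + 15k = 328.7675 → ⌈·⌉ = 329

19, 40, 60, 81, 102, 122, 143, 164, 184, 205, 226, 247, 267, 288, 309, 329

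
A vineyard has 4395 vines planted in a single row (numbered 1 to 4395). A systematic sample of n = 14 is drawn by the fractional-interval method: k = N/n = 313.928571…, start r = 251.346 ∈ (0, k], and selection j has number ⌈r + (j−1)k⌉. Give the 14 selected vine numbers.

j=1: r + 0k = 251.346 → ⌈·⌉ = 252
j=2: r + 1k = 565.274571… → ⌈·⌉ = 566
j=3: r + 2k = 879.203142… → ⌈·⌉ = 880
j=4: r + 3k = 1193.131714… → ⌈·⌉ = 1194
j=5: r + 4k = 1507.060285… → ⌈·⌉ = 1508
j=6: r + 5k = 1820.988857… → ⌈·⌉ = 1821
j=7: r + 6k = 2134.917428… → ⌈·⌉ = 2135
j=8: r + 7k = 2448.846 → ⌈·⌉ = 2449
j=9: r + 8k = 2762.774571… → ⌈·⌉ = 2763
j=10: r + 9k = 3076.703142… → ⌈·⌉ = 3077
j=11: r + 10k = 3390.631714… → ⌈·⌉ = 3391
j=12: r + 11k = 3704.560285… → ⌈·⌉ = 3705
j=13: r + 12k = 4018.488857… → ⌈·⌉ = 4019
j=14: r + 13k = 4332.417428… → ⌈·⌉ = 4333

252, 566, 880, 1194, 1508, 1821, 2135, 2449, 2763, 3077, 3391, 3705, 4019, 4333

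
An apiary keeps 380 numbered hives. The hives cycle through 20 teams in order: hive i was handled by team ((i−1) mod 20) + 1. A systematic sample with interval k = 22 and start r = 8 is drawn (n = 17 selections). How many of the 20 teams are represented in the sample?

Consecutive selections differ by k = 22, so their team numbers differ by 22 mod 20 = 2.
gcd(22, 20) = 2, so the sample visits 20/2 = 10 distinct residues mod 20.
Start 8 is team 8; the teams hit are 2, 4, 6, 8, 10, 12, 14, 16, 18, 20.

10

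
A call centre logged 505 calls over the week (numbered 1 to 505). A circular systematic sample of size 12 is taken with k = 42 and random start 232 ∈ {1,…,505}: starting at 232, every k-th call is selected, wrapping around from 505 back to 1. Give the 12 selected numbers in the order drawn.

232, 274, 316, 358, 400, 442, 484, 21, 63, 105, 147, 189

Selection 1: 232
Selection 2: 232 + 42 = 274
Selection 3: 274 + 42 = 316
Selection 4: 316 + 42 = 358
Selection 5: 358 + 42 = 400
Selection 6: 400 + 42 = 442
Selection 7: 442 + 42 = 484
Selection 8: 484 + 42 = 526 → 526 − 505 = 21
Selection 9: 21 + 42 = 63
Selection 10: 63 + 42 = 105
Selection 11: 105 + 42 = 147
Selection 12: 147 + 42 = 189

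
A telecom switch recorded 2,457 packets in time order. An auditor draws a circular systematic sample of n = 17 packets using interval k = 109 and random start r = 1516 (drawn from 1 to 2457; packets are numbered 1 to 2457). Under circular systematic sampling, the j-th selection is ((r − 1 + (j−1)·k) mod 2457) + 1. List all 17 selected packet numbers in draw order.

Selection 1: 1516
Selection 2: 1516 + 109 = 1625
Selection 3: 1625 + 109 = 1734
Selection 4: 1734 + 109 = 1843
Selection 5: 1843 + 109 = 1952
Selection 6: 1952 + 109 = 2061
Selection 7: 2061 + 109 = 2170
Selection 8: 2170 + 109 = 2279
Selection 9: 2279 + 109 = 2388
Selection 10: 2388 + 109 = 2497 → 2497 − 2457 = 40
Selection 11: 40 + 109 = 149
Selection 12: 149 + 109 = 258
Selection 13: 258 + 109 = 367
Selection 14: 367 + 109 = 476
Selection 15: 476 + 109 = 585
Selection 16: 585 + 109 = 694
Selection 17: 694 + 109 = 803

1516, 1625, 1734, 1843, 1952, 2061, 2170, 2279, 2388, 40, 149, 258, 367, 476, 585, 694, 803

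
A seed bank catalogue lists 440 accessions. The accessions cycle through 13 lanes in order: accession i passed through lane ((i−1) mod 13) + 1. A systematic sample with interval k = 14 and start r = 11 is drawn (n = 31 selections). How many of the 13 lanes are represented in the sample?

Consecutive selections differ by k = 14, so their lane numbers differ by 14 mod 13 = 1.
gcd(14, 13) = 1, so the sample visits 13/1 = 13 distinct residues mod 13.
Start 11 is lane 11; the lanes hit are 1, 2, 3, 4, 5, 6, 7, 8, 9, 10, 11, 12, 13.

13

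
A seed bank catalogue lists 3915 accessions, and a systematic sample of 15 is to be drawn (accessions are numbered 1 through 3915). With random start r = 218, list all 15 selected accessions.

218, 479, 740, 1001, 1262, 1523, 1784, 2045, 2306, 2567, 2828, 3089, 3350, 3611, 3872

k = N/n = 3915/15 = 261
accession 1: 218
accession 2: 218 + 261 = 479
accession 3: 479 + 261 = 740
accession 4: 740 + 261 = 1001
accession 5: 1001 + 261 = 1262
accession 6: 1262 + 261 = 1523
accession 7: 1523 + 261 = 1784
accession 8: 1784 + 261 = 2045
accession 9: 2045 + 261 = 2306
accession 10: 2306 + 261 = 2567
accession 11: 2567 + 261 = 2828
accession 12: 2828 + 261 = 3089
accession 13: 3089 + 261 = 3350
accession 14: 3350 + 261 = 3611
accession 15: 3611 + 261 = 3872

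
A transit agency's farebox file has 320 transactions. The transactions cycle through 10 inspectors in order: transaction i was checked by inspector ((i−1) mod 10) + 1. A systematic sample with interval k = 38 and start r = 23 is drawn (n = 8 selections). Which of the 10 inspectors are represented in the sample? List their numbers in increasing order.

Consecutive selections differ by k = 38, so their inspector numbers differ by 38 mod 10 = 8.
gcd(38, 10) = 2, so the sample visits 10/2 = 5 distinct residues mod 10.
Start 23 is inspector 3; the inspectors hit are 1, 3, 5, 7, 9.

1, 3, 5, 7, 9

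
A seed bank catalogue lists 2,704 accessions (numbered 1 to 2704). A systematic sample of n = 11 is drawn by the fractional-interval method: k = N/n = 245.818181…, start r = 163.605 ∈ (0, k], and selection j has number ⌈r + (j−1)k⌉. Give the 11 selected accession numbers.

164, 410, 656, 902, 1147, 1393, 1639, 1885, 2131, 2376, 2622

j=1: r + 0k = 163.605 → ⌈·⌉ = 164
j=2: r + 1k = 409.423181… → ⌈·⌉ = 410
j=3: r + 2k = 655.241363… → ⌈·⌉ = 656
j=4: r + 3k = 901.059545… → ⌈·⌉ = 902
j=5: r + 4k = 1146.877727… → ⌈·⌉ = 1147
j=6: r + 5k = 1392.695909… → ⌈·⌉ = 1393
j=7: r + 6k = 1638.514090… → ⌈·⌉ = 1639
j=8: r + 7k = 1884.332272… → ⌈·⌉ = 1885
j=9: r + 8k = 2130.150454… → ⌈·⌉ = 2131
j=10: r + 9k = 2375.968636… → ⌈·⌉ = 2376
j=11: r + 10k = 2621.786818… → ⌈·⌉ = 2622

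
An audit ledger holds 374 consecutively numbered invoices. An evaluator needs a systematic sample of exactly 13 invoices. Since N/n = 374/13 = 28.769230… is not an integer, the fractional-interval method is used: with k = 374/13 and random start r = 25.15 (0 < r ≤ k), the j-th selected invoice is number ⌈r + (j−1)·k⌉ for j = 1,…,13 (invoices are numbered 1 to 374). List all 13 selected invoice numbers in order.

26, 54, 83, 112, 141, 169, 198, 227, 256, 285, 313, 342, 371

j=1: r + 0k = 25.15 → ⌈·⌉ = 26
j=2: r + 1k = 53.919230… → ⌈·⌉ = 54
j=3: r + 2k = 82.688461… → ⌈·⌉ = 83
j=4: r + 3k = 111.457692… → ⌈·⌉ = 112
j=5: r + 4k = 140.226923… → ⌈·⌉ = 141
j=6: r + 5k = 168.996153… → ⌈·⌉ = 169
j=7: r + 6k = 197.765384… → ⌈·⌉ = 198
j=8: r + 7k = 226.534615… → ⌈·⌉ = 227
j=9: r + 8k = 255.303846… → ⌈·⌉ = 256
j=10: r + 9k = 284.073076… → ⌈·⌉ = 285
j=11: r + 10k = 312.842307… → ⌈·⌉ = 313
j=12: r + 11k = 341.611538… → ⌈·⌉ = 342
j=13: r + 12k = 370.380769… → ⌈·⌉ = 371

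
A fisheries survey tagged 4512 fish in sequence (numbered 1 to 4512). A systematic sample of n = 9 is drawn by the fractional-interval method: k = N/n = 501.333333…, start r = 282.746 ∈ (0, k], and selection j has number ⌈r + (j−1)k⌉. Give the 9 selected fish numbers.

j=1: r + 0k = 282.746 → ⌈·⌉ = 283
j=2: r + 1k = 784.079333… → ⌈·⌉ = 785
j=3: r + 2k = 1285.412666… → ⌈·⌉ = 1286
j=4: r + 3k = 1786.746 → ⌈·⌉ = 1787
j=5: r + 4k = 2288.079333… → ⌈·⌉ = 2289
j=6: r + 5k = 2789.412666… → ⌈·⌉ = 2790
j=7: r + 6k = 3290.746 → ⌈·⌉ = 3291
j=8: r + 7k = 3792.079333… → ⌈·⌉ = 3793
j=9: r + 8k = 4293.412666… → ⌈·⌉ = 4294

283, 785, 1286, 1787, 2289, 2790, 3291, 3793, 4294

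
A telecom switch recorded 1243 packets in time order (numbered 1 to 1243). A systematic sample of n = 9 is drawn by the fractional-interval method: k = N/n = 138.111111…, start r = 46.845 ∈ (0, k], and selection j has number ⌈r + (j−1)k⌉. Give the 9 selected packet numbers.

j=1: r + 0k = 46.845 → ⌈·⌉ = 47
j=2: r + 1k = 184.956111… → ⌈·⌉ = 185
j=3: r + 2k = 323.067222… → ⌈·⌉ = 324
j=4: r + 3k = 461.178333… → ⌈·⌉ = 462
j=5: r + 4k = 599.289444… → ⌈·⌉ = 600
j=6: r + 5k = 737.400555… → ⌈·⌉ = 738
j=7: r + 6k = 875.511666… → ⌈·⌉ = 876
j=8: r + 7k = 1013.622777… → ⌈·⌉ = 1014
j=9: r + 8k = 1151.733888… → ⌈·⌉ = 1152

47, 185, 324, 462, 600, 738, 876, 1014, 1152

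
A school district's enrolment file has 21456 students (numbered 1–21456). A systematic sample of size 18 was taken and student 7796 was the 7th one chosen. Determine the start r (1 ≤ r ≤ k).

644

k = 21456/18 = 1192
r = 7796 − (7−1)×1192 = 7796 − 7152 = 644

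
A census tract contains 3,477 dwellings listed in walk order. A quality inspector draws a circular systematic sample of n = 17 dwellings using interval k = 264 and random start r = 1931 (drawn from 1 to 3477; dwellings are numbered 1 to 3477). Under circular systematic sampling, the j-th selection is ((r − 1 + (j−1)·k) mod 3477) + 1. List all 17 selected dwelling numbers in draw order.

1931, 2195, 2459, 2723, 2987, 3251, 38, 302, 566, 830, 1094, 1358, 1622, 1886, 2150, 2414, 2678

Selection 1: 1931
Selection 2: 1931 + 264 = 2195
Selection 3: 2195 + 264 = 2459
Selection 4: 2459 + 264 = 2723
Selection 5: 2723 + 264 = 2987
Selection 6: 2987 + 264 = 3251
Selection 7: 3251 + 264 = 3515 → 3515 − 3477 = 38
Selection 8: 38 + 264 = 302
Selection 9: 302 + 264 = 566
Selection 10: 566 + 264 = 830
Selection 11: 830 + 264 = 1094
Selection 12: 1094 + 264 = 1358
Selection 13: 1358 + 264 = 1622
Selection 14: 1622 + 264 = 1886
Selection 15: 1886 + 264 = 2150
Selection 16: 2150 + 264 = 2414
Selection 17: 2414 + 264 = 2678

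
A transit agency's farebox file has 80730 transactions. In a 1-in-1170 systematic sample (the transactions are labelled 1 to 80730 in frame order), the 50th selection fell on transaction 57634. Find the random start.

k = 1170
r = 57634 − (50−1)×1170 = 57634 − 57330 = 304

304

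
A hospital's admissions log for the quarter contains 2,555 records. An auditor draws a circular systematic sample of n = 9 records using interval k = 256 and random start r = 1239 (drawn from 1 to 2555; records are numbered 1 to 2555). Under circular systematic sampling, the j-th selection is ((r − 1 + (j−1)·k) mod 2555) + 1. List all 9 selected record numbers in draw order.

Selection 1: 1239
Selection 2: 1239 + 256 = 1495
Selection 3: 1495 + 256 = 1751
Selection 4: 1751 + 256 = 2007
Selection 5: 2007 + 256 = 2263
Selection 6: 2263 + 256 = 2519
Selection 7: 2519 + 256 = 2775 → 2775 − 2555 = 220
Selection 8: 220 + 256 = 476
Selection 9: 476 + 256 = 732

1239, 1495, 1751, 2007, 2263, 2519, 220, 476, 732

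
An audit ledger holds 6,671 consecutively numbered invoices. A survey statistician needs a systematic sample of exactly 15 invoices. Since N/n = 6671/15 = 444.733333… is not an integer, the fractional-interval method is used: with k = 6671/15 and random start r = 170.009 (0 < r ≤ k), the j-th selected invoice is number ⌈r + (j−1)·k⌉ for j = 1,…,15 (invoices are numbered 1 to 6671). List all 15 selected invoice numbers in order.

j=1: r + 0k = 170.009 → ⌈·⌉ = 171
j=2: r + 1k = 614.742333… → ⌈·⌉ = 615
j=3: r + 2k = 1059.475666… → ⌈·⌉ = 1060
j=4: r + 3k = 1504.209 → ⌈·⌉ = 1505
j=5: r + 4k = 1948.942333… → ⌈·⌉ = 1949
j=6: r + 5k = 2393.675666… → ⌈·⌉ = 2394
j=7: r + 6k = 2838.409 → ⌈·⌉ = 2839
j=8: r + 7k = 3283.142333… → ⌈·⌉ = 3284
j=9: r + 8k = 3727.875666… → ⌈·⌉ = 3728
j=10: r + 9k = 4172.609 → ⌈·⌉ = 4173
j=11: r + 10k = 4617.342333… → ⌈·⌉ = 4618
j=12: r + 11k = 5062.075666… → ⌈·⌉ = 5063
j=13: r + 12k = 5506.809 → ⌈·⌉ = 5507
j=14: r + 13k = 5951.542333… → ⌈·⌉ = 5952
j=15: r + 14k = 6396.275666… → ⌈·⌉ = 6397

171, 615, 1060, 1505, 1949, 2394, 2839, 3284, 3728, 4173, 4618, 5063, 5507, 5952, 6397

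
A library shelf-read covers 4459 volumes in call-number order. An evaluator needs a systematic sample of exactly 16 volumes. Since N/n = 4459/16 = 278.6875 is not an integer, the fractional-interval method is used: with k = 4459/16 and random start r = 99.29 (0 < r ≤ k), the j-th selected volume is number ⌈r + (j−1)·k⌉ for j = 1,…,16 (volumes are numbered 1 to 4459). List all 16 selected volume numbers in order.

100, 378, 657, 936, 1215, 1493, 1772, 2051, 2329, 2608, 2887, 3165, 3444, 3723, 4001, 4280

j=1: r + 0k = 99.29 → ⌈·⌉ = 100
j=2: r + 1k = 377.9775 → ⌈·⌉ = 378
j=3: r + 2k = 656.665 → ⌈·⌉ = 657
j=4: r + 3k = 935.3525 → ⌈·⌉ = 936
j=5: r + 4k = 1214.04 → ⌈·⌉ = 1215
j=6: r + 5k = 1492.7275 → ⌈·⌉ = 1493
j=7: r + 6k = 1771.415 → ⌈·⌉ = 1772
j=8: r + 7k = 2050.1025 → ⌈·⌉ = 2051
j=9: r + 8k = 2328.79 → ⌈·⌉ = 2329
j=10: r + 9k = 2607.4775 → ⌈·⌉ = 2608
j=11: r + 10k = 2886.165 → ⌈·⌉ = 2887
j=12: r + 11k = 3164.8525 → ⌈·⌉ = 3165
j=13: r + 12k = 3443.54 → ⌈·⌉ = 3444
j=14: r + 13k = 3722.2275 → ⌈·⌉ = 3723
j=15: r + 14k = 4000.915 → ⌈·⌉ = 4001
j=16: r + 15k = 4279.6025 → ⌈·⌉ = 4280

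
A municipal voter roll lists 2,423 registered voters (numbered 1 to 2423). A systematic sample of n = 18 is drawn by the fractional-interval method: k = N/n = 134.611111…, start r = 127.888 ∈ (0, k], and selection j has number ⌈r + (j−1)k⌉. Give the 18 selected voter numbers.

128, 263, 398, 532, 667, 801, 936, 1071, 1205, 1340, 1474, 1609, 1744, 1878, 2013, 2148, 2282, 2417

j=1: r + 0k = 127.888 → ⌈·⌉ = 128
j=2: r + 1k = 262.499111… → ⌈·⌉ = 263
j=3: r + 2k = 397.110222… → ⌈·⌉ = 398
j=4: r + 3k = 531.721333… → ⌈·⌉ = 532
j=5: r + 4k = 666.332444… → ⌈·⌉ = 667
j=6: r + 5k = 800.943555… → ⌈·⌉ = 801
j=7: r + 6k = 935.554666… → ⌈·⌉ = 936
j=8: r + 7k = 1070.165777… → ⌈·⌉ = 1071
j=9: r + 8k = 1204.776888… → ⌈·⌉ = 1205
j=10: r + 9k = 1339.388 → ⌈·⌉ = 1340
j=11: r + 10k = 1473.999111… → ⌈·⌉ = 1474
j=12: r + 11k = 1608.610222… → ⌈·⌉ = 1609
j=13: r + 12k = 1743.221333… → ⌈·⌉ = 1744
j=14: r + 13k = 1877.832444… → ⌈·⌉ = 1878
j=15: r + 14k = 2012.443555… → ⌈·⌉ = 2013
j=16: r + 15k = 2147.054666… → ⌈·⌉ = 2148
j=17: r + 16k = 2281.665777… → ⌈·⌉ = 2282
j=18: r + 17k = 2416.276888… → ⌈·⌉ = 2417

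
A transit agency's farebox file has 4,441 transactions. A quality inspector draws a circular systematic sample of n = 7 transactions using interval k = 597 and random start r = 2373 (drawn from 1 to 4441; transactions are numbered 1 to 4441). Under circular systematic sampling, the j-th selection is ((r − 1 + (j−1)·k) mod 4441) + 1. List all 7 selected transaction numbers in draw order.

Selection 1: 2373
Selection 2: 2373 + 597 = 2970
Selection 3: 2970 + 597 = 3567
Selection 4: 3567 + 597 = 4164
Selection 5: 4164 + 597 = 4761 → 4761 − 4441 = 320
Selection 6: 320 + 597 = 917
Selection 7: 917 + 597 = 1514

2373, 2970, 3567, 4164, 320, 917, 1514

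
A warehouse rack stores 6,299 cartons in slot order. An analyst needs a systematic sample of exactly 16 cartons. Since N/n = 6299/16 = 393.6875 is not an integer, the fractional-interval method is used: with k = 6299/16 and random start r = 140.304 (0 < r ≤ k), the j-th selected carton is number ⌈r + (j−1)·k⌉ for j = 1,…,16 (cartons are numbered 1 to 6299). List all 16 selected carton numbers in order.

j=1: r + 0k = 140.304 → ⌈·⌉ = 141
j=2: r + 1k = 533.9915 → ⌈·⌉ = 534
j=3: r + 2k = 927.679 → ⌈·⌉ = 928
j=4: r + 3k = 1321.3665 → ⌈·⌉ = 1322
j=5: r + 4k = 1715.054 → ⌈·⌉ = 1716
j=6: r + 5k = 2108.7415 → ⌈·⌉ = 2109
j=7: r + 6k = 2502.429 → ⌈·⌉ = 2503
j=8: r + 7k = 2896.1165 → ⌈·⌉ = 2897
j=9: r + 8k = 3289.804 → ⌈·⌉ = 3290
j=10: r + 9k = 3683.4915 → ⌈·⌉ = 3684
j=11: r + 10k = 4077.179 → ⌈·⌉ = 4078
j=12: r + 11k = 4470.8665 → ⌈·⌉ = 4471
j=13: r + 12k = 4864.554 → ⌈·⌉ = 4865
j=14: r + 13k = 5258.2415 → ⌈·⌉ = 5259
j=15: r + 14k = 5651.929 → ⌈·⌉ = 5652
j=16: r + 15k = 6045.6165 → ⌈·⌉ = 6046

141, 534, 928, 1322, 1716, 2109, 2503, 2897, 3290, 3684, 4078, 4471, 4865, 5259, 5652, 6046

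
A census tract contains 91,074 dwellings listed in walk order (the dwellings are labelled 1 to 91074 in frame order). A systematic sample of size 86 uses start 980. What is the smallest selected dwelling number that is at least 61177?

61343

k = 91074/86 = 1059
Steps past start: ⌈(61177 − 980)/1059⌉ = ⌈60197/1059⌉ = 57
Selected dwelling: 980 + 57×1059 = 61343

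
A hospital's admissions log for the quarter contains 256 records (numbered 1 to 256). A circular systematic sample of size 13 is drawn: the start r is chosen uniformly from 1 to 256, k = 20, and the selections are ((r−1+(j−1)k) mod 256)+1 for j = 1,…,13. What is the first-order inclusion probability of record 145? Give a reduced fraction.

For each position j, as r ranges over 1…256 the j-th selection hits every record exactly once, so record 145 is selected for exactly 13 of the 256 starts.
Inclusion probability = 13/256.

13/256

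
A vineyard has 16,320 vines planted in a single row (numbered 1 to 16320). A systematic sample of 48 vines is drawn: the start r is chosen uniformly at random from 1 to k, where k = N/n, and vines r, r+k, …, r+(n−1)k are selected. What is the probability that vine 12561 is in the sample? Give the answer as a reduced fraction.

1/340

k = 16320/48 = 340.
Vine 12561 is selected iff r ≡ 12561 (mod 340); exactly one such r in {1,…,340}.
Inclusion probability = 1/340.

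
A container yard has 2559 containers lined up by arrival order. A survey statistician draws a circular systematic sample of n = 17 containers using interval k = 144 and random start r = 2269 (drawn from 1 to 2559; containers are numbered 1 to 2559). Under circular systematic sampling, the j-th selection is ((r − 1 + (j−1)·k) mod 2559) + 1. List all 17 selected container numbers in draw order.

2269, 2413, 2557, 142, 286, 430, 574, 718, 862, 1006, 1150, 1294, 1438, 1582, 1726, 1870, 2014

Selection 1: 2269
Selection 2: 2269 + 144 = 2413
Selection 3: 2413 + 144 = 2557
Selection 4: 2557 + 144 = 2701 → 2701 − 2559 = 142
Selection 5: 142 + 144 = 286
Selection 6: 286 + 144 = 430
Selection 7: 430 + 144 = 574
Selection 8: 574 + 144 = 718
Selection 9: 718 + 144 = 862
Selection 10: 862 + 144 = 1006
Selection 11: 1006 + 144 = 1150
Selection 12: 1150 + 144 = 1294
Selection 13: 1294 + 144 = 1438
Selection 14: 1438 + 144 = 1582
Selection 15: 1582 + 144 = 1726
Selection 16: 1726 + 144 = 1870
Selection 17: 1870 + 144 = 2014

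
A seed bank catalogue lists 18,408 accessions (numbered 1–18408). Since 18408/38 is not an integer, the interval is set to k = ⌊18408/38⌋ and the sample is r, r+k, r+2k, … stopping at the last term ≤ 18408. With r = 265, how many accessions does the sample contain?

k = ⌊18408/38⌋ = 484
Achieved size = ⌊(18408 − 265)/484⌋ + 1 = ⌊18143/484⌋ + 1 = 37 + 1 = 38
(last selection: 265 + 37×484 = 18173 ≤ 18408; next would be 18657 > 18408)

38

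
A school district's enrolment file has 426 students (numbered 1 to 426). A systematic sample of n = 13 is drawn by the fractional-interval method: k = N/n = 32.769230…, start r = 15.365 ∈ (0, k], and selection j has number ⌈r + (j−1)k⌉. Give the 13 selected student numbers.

j=1: r + 0k = 15.365 → ⌈·⌉ = 16
j=2: r + 1k = 48.134230… → ⌈·⌉ = 49
j=3: r + 2k = 80.903461… → ⌈·⌉ = 81
j=4: r + 3k = 113.672692… → ⌈·⌉ = 114
j=5: r + 4k = 146.441923… → ⌈·⌉ = 147
j=6: r + 5k = 179.211153… → ⌈·⌉ = 180
j=7: r + 6k = 211.980384… → ⌈·⌉ = 212
j=8: r + 7k = 244.749615… → ⌈·⌉ = 245
j=9: r + 8k = 277.518846… → ⌈·⌉ = 278
j=10: r + 9k = 310.288076… → ⌈·⌉ = 311
j=11: r + 10k = 343.057307… → ⌈·⌉ = 344
j=12: r + 11k = 375.826538… → ⌈·⌉ = 376
j=13: r + 12k = 408.595769… → ⌈·⌉ = 409

16, 49, 81, 114, 147, 180, 212, 245, 278, 311, 344, 376, 409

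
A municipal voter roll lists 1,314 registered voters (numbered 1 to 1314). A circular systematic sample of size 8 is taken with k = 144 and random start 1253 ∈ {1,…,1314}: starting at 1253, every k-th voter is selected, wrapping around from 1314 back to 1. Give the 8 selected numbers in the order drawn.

1253, 83, 227, 371, 515, 659, 803, 947

Selection 1: 1253
Selection 2: 1253 + 144 = 1397 → 1397 − 1314 = 83
Selection 3: 83 + 144 = 227
Selection 4: 227 + 144 = 371
Selection 5: 371 + 144 = 515
Selection 6: 515 + 144 = 659
Selection 7: 659 + 144 = 803
Selection 8: 803 + 144 = 947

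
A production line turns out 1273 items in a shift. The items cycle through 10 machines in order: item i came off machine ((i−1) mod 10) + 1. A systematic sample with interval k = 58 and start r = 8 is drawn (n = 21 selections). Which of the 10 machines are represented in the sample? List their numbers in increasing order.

2, 4, 6, 8, 10

Consecutive selections differ by k = 58, so their machine numbers differ by 58 mod 10 = 8.
gcd(58, 10) = 2, so the sample visits 10/2 = 5 distinct residues mod 10.
Start 8 is machine 8; the machines hit are 2, 4, 6, 8, 10.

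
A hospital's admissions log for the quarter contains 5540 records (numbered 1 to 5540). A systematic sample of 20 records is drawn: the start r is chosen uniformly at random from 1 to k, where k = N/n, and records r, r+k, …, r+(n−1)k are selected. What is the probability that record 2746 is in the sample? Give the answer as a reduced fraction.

1/277

k = 5540/20 = 277.
Record 2746 is selected iff r ≡ 2746 (mod 277); exactly one such r in {1,…,277}.
Inclusion probability = 1/277.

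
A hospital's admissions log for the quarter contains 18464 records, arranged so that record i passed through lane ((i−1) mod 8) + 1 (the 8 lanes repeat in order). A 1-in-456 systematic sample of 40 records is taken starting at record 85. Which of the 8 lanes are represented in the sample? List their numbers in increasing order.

Consecutive selections differ by k = 456, so their lane numbers differ by 456 mod 8 = 0.
gcd(456, 8) = 8, so the sample visits 8/8 = 1 distinct residues mod 8.
Start 85 is lane 5; the lanes hit are 5.

5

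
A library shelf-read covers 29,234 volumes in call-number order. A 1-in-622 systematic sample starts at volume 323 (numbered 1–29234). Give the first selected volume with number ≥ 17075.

k = 622
Steps past start: ⌈(17075 − 323)/622⌉ = ⌈16752/622⌉ = 27
Selected volume: 323 + 27×622 = 17117

17117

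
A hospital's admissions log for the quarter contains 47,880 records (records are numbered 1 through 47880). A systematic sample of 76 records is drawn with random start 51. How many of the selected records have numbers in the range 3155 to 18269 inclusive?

24

k = 47880/76 = 630
First selection ≥ 3155: 51 + ⌈(3155−51)/630⌉·630 = 51 + 5×630 = 3201
Last selection ≤ 18269: 51 + ⌊(18269−51)/630⌋·630 = 51 + 28×630 = 17691
Count = 28 − 5 + 1 = 24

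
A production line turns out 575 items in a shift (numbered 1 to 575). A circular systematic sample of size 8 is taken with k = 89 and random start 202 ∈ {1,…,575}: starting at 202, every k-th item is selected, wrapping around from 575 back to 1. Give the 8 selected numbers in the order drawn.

Selection 1: 202
Selection 2: 202 + 89 = 291
Selection 3: 291 + 89 = 380
Selection 4: 380 + 89 = 469
Selection 5: 469 + 89 = 558
Selection 6: 558 + 89 = 647 → 647 − 575 = 72
Selection 7: 72 + 89 = 161
Selection 8: 161 + 89 = 250

202, 291, 380, 469, 558, 72, 161, 250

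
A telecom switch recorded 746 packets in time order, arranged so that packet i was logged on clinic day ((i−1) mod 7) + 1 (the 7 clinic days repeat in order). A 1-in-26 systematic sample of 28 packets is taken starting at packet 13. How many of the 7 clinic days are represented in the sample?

Consecutive selections differ by k = 26, so their clinic day numbers differ by 26 mod 7 = 5.
gcd(26, 7) = 1, so the sample visits 7/1 = 7 distinct residues mod 7.
Start 13 is clinic day 6; the clinic days hit are 1, 2, 3, 4, 5, 6, 7.

7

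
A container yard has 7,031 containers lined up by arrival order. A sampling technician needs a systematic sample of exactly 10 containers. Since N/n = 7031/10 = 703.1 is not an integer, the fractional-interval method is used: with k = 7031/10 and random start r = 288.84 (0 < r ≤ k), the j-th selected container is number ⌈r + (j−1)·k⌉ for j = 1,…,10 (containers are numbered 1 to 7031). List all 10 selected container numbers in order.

289, 992, 1696, 2399, 3102, 3805, 4508, 5211, 5914, 6617

j=1: r + 0k = 288.84 → ⌈·⌉ = 289
j=2: r + 1k = 991.94 → ⌈·⌉ = 992
j=3: r + 2k = 1695.04 → ⌈·⌉ = 1696
j=4: r + 3k = 2398.14 → ⌈·⌉ = 2399
j=5: r + 4k = 3101.24 → ⌈·⌉ = 3102
j=6: r + 5k = 3804.34 → ⌈·⌉ = 3805
j=7: r + 6k = 4507.44 → ⌈·⌉ = 4508
j=8: r + 7k = 5210.54 → ⌈·⌉ = 5211
j=9: r + 8k = 5913.64 → ⌈·⌉ = 5914
j=10: r + 9k = 6616.74 → ⌈·⌉ = 6617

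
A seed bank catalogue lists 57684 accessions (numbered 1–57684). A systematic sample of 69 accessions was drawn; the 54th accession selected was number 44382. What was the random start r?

k = 57684/69 = 836
r = 44382 − (54−1)×836 = 44382 − 44308 = 74

74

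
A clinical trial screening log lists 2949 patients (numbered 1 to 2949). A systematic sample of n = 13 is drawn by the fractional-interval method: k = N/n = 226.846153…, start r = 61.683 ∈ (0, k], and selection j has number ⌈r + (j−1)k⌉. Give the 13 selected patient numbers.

62, 289, 516, 743, 970, 1196, 1423, 1650, 1877, 2104, 2331, 2557, 2784

j=1: r + 0k = 61.683 → ⌈·⌉ = 62
j=2: r + 1k = 288.529153… → ⌈·⌉ = 289
j=3: r + 2k = 515.375307… → ⌈·⌉ = 516
j=4: r + 3k = 742.221461… → ⌈·⌉ = 743
j=5: r + 4k = 969.067615… → ⌈·⌉ = 970
j=6: r + 5k = 1195.913769… → ⌈·⌉ = 1196
j=7: r + 6k = 1422.759923… → ⌈·⌉ = 1423
j=8: r + 7k = 1649.606076… → ⌈·⌉ = 1650
j=9: r + 8k = 1876.452230… → ⌈·⌉ = 1877
j=10: r + 9k = 2103.298384… → ⌈·⌉ = 2104
j=11: r + 10k = 2330.144538… → ⌈·⌉ = 2331
j=12: r + 11k = 2556.990692… → ⌈·⌉ = 2557
j=13: r + 12k = 2783.836846… → ⌈·⌉ = 2784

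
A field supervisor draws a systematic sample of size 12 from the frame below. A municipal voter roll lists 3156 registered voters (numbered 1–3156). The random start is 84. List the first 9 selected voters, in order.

84, 347, 610, 873, 1136, 1399, 1662, 1925, 2188

k = N/n = 3156/12 = 263
voter 1: 84
voter 2: 84 + 263 = 347
voter 3: 347 + 263 = 610
voter 4: 610 + 263 = 873
voter 5: 873 + 263 = 1136
voter 6: 1136 + 263 = 1399
voter 7: 1399 + 263 = 1662
voter 8: 1662 + 263 = 1925
voter 9: 1925 + 263 = 2188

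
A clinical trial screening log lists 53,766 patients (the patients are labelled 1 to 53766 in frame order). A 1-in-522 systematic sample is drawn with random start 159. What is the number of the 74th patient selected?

k = 522
74th selection = r + (74−1)·k = 159 + 73×522 = 159 + 38106 = 38265

38265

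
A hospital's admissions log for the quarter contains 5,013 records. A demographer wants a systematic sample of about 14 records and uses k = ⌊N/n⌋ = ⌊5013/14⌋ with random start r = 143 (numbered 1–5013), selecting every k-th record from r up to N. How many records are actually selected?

14

k = ⌊5013/14⌋ = 358
Achieved size = ⌊(5013 − 143)/358⌋ + 1 = ⌊4870/358⌋ + 1 = 13 + 1 = 14
(last selection: 143 + 13×358 = 4797 ≤ 5013; next would be 5155 > 5013)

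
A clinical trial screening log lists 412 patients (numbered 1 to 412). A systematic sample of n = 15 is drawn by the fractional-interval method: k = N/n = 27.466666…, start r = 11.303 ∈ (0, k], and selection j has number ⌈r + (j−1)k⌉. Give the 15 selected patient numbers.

j=1: r + 0k = 11.303 → ⌈·⌉ = 12
j=2: r + 1k = 38.769666… → ⌈·⌉ = 39
j=3: r + 2k = 66.236333… → ⌈·⌉ = 67
j=4: r + 3k = 93.703 → ⌈·⌉ = 94
j=5: r + 4k = 121.169666… → ⌈·⌉ = 122
j=6: r + 5k = 148.636333… → ⌈·⌉ = 149
j=7: r + 6k = 176.103 → ⌈·⌉ = 177
j=8: r + 7k = 203.569666… → ⌈·⌉ = 204
j=9: r + 8k = 231.036333… → ⌈·⌉ = 232
j=10: r + 9k = 258.503 → ⌈·⌉ = 259
j=11: r + 10k = 285.969666… → ⌈·⌉ = 286
j=12: r + 11k = 313.436333… → ⌈·⌉ = 314
j=13: r + 12k = 340.903 → ⌈·⌉ = 341
j=14: r + 13k = 368.369666… → ⌈·⌉ = 369
j=15: r + 14k = 395.836333… → ⌈·⌉ = 396

12, 39, 67, 94, 122, 149, 177, 204, 232, 259, 286, 314, 341, 369, 396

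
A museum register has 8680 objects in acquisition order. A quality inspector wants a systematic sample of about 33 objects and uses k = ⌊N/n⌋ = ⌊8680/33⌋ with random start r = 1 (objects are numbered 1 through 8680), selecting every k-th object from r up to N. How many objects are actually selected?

34

k = ⌊8680/33⌋ = 263
Achieved size = ⌊(8680 − 1)/263⌋ + 1 = ⌊8679/263⌋ + 1 = 33 + 1 = 34
(last selection: 1 + 33×263 = 8680 ≤ 8680; next would be 8943 > 8680)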